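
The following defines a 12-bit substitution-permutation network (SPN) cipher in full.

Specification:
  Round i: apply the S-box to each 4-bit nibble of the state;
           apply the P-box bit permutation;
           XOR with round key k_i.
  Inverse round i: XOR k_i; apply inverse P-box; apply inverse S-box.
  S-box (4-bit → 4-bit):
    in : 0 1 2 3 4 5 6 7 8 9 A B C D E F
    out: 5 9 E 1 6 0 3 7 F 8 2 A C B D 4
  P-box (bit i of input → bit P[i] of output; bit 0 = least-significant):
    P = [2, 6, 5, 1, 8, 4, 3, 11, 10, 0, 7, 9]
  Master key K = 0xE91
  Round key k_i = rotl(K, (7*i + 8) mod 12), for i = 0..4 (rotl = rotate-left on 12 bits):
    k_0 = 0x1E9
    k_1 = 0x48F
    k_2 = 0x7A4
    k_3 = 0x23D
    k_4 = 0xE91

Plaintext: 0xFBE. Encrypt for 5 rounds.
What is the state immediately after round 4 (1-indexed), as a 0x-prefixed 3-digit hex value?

0xE3D

s_0 = plaintext = 0xFBE
s_1 = Round(s_0, k_0) = 0x95F
s_2 = Round(s_1, k_1) = 0x6AF
s_3 = Round(s_2, k_2) = 0x395
s_4 = Round(s_3, k_3) = 0xE3D
s_5 = Round(s_4, k_4) = 0x957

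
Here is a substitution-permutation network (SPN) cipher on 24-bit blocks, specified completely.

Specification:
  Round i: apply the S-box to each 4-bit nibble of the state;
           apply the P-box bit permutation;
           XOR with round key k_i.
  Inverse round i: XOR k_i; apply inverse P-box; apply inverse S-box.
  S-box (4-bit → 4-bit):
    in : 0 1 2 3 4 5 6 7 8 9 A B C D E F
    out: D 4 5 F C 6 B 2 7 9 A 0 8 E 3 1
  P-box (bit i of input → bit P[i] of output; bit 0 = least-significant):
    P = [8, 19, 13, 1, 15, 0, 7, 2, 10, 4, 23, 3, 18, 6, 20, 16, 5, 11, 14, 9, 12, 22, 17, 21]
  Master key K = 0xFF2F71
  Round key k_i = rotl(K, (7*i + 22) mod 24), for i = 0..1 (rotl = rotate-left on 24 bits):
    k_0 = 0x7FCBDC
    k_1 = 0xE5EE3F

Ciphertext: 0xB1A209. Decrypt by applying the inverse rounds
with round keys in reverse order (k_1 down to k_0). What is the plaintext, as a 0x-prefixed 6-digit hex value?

s_0 = ciphertext = 0xB1A209
s_1 = InvRound(s_0, k_1) = 0x782ECC
s_2 = InvRound(s_1, k_0) = 0x119EF2

0x119EF2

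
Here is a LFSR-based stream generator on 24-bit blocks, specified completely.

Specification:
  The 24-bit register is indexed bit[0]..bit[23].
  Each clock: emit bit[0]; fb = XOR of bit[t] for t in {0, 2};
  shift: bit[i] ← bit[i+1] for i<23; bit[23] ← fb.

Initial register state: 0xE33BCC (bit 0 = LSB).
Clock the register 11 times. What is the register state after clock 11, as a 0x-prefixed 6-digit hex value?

0xA7FC67

reg_0 = 0xE33BCC
clock 1: out=0, reg = 0xF19DE6
clock 2: out=0, reg = 0xF8CEF3
clock 3: out=1, reg = 0xFC6779
clock 4: out=1, reg = 0xFE33BC
clock 5: out=0, reg = 0xFF19DE
clock 6: out=0, reg = 0xFF8CEF
clock 7: out=1, reg = 0x7FC677
clock 8: out=1, reg = 0x3FE33B
clock 9: out=1, reg = 0x9FF19D
clock 10: out=1, reg = 0x4FF8CE
clock 11: out=0, reg = 0xA7FC67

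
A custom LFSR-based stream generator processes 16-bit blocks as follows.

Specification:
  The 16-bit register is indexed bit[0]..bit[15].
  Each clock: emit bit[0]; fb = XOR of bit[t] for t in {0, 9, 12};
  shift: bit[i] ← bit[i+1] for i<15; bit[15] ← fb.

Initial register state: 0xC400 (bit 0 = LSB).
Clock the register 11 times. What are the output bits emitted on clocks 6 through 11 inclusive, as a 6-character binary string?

reg_0 = 0xC400
clock 1: out=0, reg = 0x6200
clock 2: out=0, reg = 0xB100
clock 3: out=0, reg = 0xD880
clock 4: out=0, reg = 0xEC40
clock 5: out=0, reg = 0x7620
clock 6: out=0, reg = 0x3B10
clock 7: out=0, reg = 0x1D88
clock 8: out=0, reg = 0x8EC4
clock 9: out=0, reg = 0xC762
clock 10: out=0, reg = 0xE3B1
clock 11: out=1, reg = 0x71D8

000001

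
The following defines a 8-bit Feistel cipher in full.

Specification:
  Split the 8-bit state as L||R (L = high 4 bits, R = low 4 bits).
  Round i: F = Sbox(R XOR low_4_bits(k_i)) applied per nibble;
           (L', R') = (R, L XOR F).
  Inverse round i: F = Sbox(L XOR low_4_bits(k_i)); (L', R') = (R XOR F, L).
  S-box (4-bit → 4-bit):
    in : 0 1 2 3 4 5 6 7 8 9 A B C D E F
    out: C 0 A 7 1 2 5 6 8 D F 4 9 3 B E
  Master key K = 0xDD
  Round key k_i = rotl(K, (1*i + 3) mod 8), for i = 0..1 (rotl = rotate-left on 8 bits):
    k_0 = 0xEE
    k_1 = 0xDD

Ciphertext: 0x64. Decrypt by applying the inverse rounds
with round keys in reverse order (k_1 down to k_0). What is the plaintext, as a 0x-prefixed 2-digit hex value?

0xD0

s_0 = ciphertext = 0x64
s_1 = InvRound(s_0, k_1) = 0x06
s_2 = InvRound(s_1, k_0) = 0xD0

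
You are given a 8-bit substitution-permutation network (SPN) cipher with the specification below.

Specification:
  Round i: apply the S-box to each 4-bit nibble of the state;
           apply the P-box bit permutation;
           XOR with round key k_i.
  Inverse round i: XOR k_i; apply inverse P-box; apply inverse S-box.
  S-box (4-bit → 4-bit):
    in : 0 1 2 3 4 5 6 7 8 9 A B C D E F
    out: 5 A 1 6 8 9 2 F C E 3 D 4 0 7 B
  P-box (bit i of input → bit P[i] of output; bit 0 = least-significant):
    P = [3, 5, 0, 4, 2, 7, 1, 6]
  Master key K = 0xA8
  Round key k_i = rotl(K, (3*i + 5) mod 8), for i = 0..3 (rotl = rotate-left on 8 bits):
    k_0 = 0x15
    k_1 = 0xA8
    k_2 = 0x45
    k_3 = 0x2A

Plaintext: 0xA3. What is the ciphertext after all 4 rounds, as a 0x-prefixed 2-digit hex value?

0xC6

s_0 = plaintext = 0xA3
s_1 = Round(s_0, k_0) = 0xB0
s_2 = Round(s_1, k_1) = 0xE7
s_3 = Round(s_2, k_2) = 0xFA
s_4 = Round(s_3, k_3) = 0xC6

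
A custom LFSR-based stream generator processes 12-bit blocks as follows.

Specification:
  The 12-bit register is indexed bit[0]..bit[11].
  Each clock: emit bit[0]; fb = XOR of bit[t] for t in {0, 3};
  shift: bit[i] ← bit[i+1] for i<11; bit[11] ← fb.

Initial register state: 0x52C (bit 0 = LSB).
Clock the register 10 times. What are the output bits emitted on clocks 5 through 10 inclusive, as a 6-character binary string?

reg_0 = 0x52C
clock 1: out=0, reg = 0xA96
clock 2: out=0, reg = 0x54B
clock 3: out=1, reg = 0x2A5
clock 4: out=1, reg = 0x952
clock 5: out=0, reg = 0x4A9
clock 6: out=1, reg = 0x254
clock 7: out=0, reg = 0x12A
clock 8: out=0, reg = 0x895
clock 9: out=1, reg = 0xC4A
clock 10: out=0, reg = 0xE25

010010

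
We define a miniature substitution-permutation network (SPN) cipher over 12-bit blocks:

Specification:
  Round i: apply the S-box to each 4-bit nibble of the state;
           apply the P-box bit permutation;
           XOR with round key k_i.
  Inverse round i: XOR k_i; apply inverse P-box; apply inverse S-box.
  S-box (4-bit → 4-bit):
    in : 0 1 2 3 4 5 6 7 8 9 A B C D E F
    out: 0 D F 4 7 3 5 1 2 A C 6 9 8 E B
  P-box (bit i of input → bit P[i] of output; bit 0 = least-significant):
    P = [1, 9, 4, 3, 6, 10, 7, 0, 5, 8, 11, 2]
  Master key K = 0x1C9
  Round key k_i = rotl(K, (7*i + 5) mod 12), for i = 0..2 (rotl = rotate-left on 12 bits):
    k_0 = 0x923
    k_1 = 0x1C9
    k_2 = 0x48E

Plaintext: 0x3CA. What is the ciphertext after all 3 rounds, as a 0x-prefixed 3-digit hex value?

0x308

s_0 = plaintext = 0x3CA
s_1 = Round(s_0, k_0) = 0x17A
s_2 = Round(s_1, k_1) = 0x9B5
s_3 = Round(s_2, k_2) = 0x308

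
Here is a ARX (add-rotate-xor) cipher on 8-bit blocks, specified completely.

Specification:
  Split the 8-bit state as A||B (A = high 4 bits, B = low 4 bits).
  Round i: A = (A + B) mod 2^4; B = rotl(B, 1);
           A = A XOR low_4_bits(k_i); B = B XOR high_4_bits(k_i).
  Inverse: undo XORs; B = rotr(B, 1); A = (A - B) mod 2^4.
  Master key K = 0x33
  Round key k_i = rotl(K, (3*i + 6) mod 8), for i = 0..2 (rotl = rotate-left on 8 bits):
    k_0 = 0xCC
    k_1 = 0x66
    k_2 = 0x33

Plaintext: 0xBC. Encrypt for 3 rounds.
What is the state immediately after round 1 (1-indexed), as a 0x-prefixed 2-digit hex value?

0xB5

s_0 = plaintext = 0xBC
s_1 = Round(s_0, k_0) = 0xB5
s_2 = Round(s_1, k_1) = 0x6C
s_3 = Round(s_2, k_2) = 0x1A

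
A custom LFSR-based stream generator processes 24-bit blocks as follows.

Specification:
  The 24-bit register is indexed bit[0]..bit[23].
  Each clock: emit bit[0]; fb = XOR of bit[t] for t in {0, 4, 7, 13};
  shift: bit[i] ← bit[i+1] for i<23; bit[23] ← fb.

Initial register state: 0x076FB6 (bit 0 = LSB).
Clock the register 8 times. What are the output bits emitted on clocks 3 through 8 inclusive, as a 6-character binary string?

101101

reg_0 = 0x076FB6
clock 1: out=0, reg = 0x83B7DB
clock 2: out=1, reg = 0x41DBED
clock 3: out=1, reg = 0x20EDF6
clock 4: out=0, reg = 0x9076FB
clock 5: out=1, reg = 0x483B7D
clock 6: out=1, reg = 0xA41DBE
clock 7: out=0, reg = 0x520EDF
clock 8: out=1, reg = 0xA9076F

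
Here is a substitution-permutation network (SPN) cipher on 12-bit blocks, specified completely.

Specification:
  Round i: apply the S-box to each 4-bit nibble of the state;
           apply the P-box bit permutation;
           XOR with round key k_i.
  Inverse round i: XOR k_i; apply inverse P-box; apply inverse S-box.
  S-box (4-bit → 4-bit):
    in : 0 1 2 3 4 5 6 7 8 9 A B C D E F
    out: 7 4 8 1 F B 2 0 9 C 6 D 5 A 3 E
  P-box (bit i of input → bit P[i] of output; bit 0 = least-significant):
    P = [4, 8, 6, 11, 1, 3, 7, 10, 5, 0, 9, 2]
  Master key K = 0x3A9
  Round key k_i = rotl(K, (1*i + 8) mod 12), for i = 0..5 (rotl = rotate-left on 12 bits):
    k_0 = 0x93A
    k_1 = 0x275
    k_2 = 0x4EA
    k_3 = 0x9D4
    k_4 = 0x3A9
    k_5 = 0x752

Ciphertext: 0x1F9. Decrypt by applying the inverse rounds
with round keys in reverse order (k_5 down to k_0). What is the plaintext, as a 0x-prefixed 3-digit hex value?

s_0 = ciphertext = 0x1F9
s_1 = InvRound(s_0, k_5) = 0x047
s_2 = InvRound(s_1, k_4) = 0xB0A
s_3 = InvRound(s_2, k_3) = 0x90C
s_4 = InvRound(s_3, k_2) = 0x8BF
s_5 = InvRound(s_4, k_1) = 0x109
s_6 = InvRound(s_5, k_0) = 0xE38

0xE38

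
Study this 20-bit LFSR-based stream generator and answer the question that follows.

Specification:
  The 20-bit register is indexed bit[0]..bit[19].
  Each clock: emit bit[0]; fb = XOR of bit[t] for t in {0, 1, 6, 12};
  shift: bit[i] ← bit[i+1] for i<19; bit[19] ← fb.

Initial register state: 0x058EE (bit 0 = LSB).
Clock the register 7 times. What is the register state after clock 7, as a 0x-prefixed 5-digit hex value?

0xFE0B1

reg_0 = 0x058EE
clock 1: out=0, reg = 0x82C77
clock 2: out=1, reg = 0xC163B
clock 3: out=1, reg = 0xE0B1D
clock 4: out=1, reg = 0xF058E
clock 5: out=0, reg = 0xF82C7
clock 6: out=1, reg = 0xFC163
clock 7: out=1, reg = 0xFE0B1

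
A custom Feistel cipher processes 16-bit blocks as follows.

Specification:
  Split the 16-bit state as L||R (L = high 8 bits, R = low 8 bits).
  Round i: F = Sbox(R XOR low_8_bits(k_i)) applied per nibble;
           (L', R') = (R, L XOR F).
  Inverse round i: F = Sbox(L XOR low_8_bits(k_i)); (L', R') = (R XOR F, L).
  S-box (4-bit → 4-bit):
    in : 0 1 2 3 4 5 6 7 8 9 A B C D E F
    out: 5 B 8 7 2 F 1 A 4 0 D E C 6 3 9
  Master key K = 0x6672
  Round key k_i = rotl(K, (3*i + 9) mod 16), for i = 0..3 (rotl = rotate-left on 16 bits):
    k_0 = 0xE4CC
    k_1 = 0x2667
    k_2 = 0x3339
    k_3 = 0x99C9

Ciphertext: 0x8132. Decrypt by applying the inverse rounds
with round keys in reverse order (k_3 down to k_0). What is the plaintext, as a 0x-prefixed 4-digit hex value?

0xCF0F

s_0 = ciphertext = 0x8132
s_1 = InvRound(s_0, k_3) = 0x1681
s_2 = InvRound(s_1, k_2) = 0x0816
s_3 = InvRound(s_2, k_1) = 0x0F08
s_4 = InvRound(s_3, k_0) = 0xCF0F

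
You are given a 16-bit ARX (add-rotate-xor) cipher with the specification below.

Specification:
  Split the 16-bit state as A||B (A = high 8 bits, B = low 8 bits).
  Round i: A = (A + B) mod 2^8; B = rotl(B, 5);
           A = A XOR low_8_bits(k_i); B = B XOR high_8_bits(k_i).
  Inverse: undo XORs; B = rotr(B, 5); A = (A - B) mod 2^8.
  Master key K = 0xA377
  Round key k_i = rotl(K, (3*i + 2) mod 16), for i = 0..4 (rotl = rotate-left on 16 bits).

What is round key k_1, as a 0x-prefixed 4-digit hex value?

K = 0xA377
k_0 = rotl(K, (3*0+2) mod 16) = rotl(K, 2) = 0x8DDE
k_1 = rotl(K, (3*1+2) mod 16) = rotl(K, 5) = 0x6EF4

0x6EF4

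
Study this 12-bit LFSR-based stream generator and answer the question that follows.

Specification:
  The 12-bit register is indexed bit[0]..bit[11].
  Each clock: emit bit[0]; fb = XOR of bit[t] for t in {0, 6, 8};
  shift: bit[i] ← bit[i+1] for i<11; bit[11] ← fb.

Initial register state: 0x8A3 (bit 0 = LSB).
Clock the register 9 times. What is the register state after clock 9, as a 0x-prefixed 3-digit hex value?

0xACC

reg_0 = 0x8A3
clock 1: out=1, reg = 0xC51
clock 2: out=1, reg = 0x628
clock 3: out=0, reg = 0x314
clock 4: out=0, reg = 0x98A
clock 5: out=0, reg = 0xCC5
clock 6: out=1, reg = 0x662
clock 7: out=0, reg = 0xB31
clock 8: out=1, reg = 0x598
clock 9: out=0, reg = 0xACC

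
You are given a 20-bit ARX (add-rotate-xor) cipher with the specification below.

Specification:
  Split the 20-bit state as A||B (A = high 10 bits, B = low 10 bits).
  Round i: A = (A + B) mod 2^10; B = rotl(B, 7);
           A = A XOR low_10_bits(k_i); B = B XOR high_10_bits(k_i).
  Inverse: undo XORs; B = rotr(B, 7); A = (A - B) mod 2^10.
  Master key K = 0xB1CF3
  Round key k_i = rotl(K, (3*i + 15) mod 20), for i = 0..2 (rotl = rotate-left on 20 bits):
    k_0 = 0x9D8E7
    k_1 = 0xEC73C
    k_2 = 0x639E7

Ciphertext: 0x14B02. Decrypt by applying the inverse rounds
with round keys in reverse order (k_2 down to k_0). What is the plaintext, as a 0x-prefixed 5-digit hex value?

0x26689

s_0 = ciphertext = 0x14B02
s_1 = InvRound(s_0, k_2) = 0x54065
s_2 = InvRound(s_1, k_1) = 0xF16A7
s_3 = InvRound(s_2, k_0) = 0x26689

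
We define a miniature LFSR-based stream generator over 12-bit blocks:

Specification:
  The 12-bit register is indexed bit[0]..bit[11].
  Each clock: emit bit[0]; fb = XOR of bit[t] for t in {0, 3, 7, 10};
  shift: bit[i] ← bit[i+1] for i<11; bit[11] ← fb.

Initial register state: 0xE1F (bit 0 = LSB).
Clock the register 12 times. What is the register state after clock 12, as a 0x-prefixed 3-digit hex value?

reg_0 = 0xE1F
clock 1: out=1, reg = 0xF0F
clock 2: out=1, reg = 0xF87
clock 3: out=1, reg = 0xFC3
clock 4: out=1, reg = 0xFE1
clock 5: out=1, reg = 0xFF0
clock 6: out=0, reg = 0x7F8
clock 7: out=0, reg = 0xBFC
clock 8: out=0, reg = 0x5FE
clock 9: out=0, reg = 0xAFF
clock 10: out=1, reg = 0xD7F
clock 11: out=1, reg = 0xEBF
clock 12: out=1, reg = 0x75F

0x75F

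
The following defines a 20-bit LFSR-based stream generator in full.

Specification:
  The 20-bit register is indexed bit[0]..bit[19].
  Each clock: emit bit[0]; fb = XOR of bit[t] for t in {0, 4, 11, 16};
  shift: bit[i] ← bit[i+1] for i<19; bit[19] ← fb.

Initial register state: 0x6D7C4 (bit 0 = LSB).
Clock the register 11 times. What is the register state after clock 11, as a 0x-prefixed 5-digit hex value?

0x048DA

reg_0 = 0x6D7C4
clock 1: out=0, reg = 0x36BE2
clock 2: out=0, reg = 0x1B5F1
clock 3: out=1, reg = 0x8DAF8
clock 4: out=0, reg = 0x46D7C
clock 5: out=0, reg = 0x236BE
clock 6: out=0, reg = 0x91B5F
clock 7: out=1, reg = 0x48DAF
clock 8: out=1, reg = 0x246D7
clock 9: out=1, reg = 0x1236B
clock 10: out=1, reg = 0x091B5
clock 11: out=1, reg = 0x048DA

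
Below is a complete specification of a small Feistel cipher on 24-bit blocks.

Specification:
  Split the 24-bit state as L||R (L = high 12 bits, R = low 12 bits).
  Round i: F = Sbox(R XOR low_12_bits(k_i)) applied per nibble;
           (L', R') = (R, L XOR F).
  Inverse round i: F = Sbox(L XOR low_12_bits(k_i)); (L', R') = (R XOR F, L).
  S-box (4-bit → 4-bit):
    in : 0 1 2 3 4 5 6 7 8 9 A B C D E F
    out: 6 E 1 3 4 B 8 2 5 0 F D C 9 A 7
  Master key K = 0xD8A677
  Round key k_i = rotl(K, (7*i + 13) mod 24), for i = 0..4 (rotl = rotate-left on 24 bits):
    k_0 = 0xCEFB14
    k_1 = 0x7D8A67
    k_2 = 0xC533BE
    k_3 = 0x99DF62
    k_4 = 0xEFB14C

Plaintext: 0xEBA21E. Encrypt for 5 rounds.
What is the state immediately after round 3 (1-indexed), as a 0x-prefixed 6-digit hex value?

0x6CF5FB

s_0 = plaintext = 0xEBA21E
s_1 = Round(s_0, k_0) = 0x21EED5
s_2 = Round(s_1, k_1) = 0xED56CF
s_3 = Round(s_2, k_2) = 0x6CF5FB
s_4 = Round(s_3, k_3) = 0x5FB9CF
s_5 = Round(s_4, k_4) = 0x9CF0A8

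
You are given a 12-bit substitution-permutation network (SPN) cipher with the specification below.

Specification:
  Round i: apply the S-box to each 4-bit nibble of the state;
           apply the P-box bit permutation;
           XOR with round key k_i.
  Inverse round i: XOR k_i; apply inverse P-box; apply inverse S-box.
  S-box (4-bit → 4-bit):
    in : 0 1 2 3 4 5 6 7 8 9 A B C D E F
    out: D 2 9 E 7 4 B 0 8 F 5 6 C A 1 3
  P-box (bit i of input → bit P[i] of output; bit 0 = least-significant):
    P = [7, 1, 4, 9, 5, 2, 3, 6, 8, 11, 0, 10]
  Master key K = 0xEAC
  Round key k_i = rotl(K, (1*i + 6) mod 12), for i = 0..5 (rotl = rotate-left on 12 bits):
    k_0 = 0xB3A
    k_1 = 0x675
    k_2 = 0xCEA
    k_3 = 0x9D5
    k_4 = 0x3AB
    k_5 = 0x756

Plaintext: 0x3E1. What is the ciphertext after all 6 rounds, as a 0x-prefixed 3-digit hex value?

0x883

s_0 = plaintext = 0x3E1
s_1 = Round(s_0, k_0) = 0x719
s_2 = Round(s_1, k_1) = 0x4E3
s_3 = Round(s_2, k_2) = 0x7D9
s_4 = Round(s_3, k_3) = 0xB03
s_5 = Round(s_4, k_4) = 0x9D0
s_6 = Round(s_5, k_5) = 0x883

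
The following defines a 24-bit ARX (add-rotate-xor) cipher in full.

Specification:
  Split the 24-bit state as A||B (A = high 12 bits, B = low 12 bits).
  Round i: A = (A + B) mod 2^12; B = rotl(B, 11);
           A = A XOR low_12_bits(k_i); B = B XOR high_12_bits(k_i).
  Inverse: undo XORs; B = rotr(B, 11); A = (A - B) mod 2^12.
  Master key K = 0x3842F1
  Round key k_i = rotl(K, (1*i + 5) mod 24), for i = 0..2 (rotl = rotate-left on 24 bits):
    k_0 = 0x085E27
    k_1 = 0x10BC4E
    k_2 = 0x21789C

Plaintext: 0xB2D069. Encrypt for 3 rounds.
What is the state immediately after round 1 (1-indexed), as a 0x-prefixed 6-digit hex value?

0x5B18B1

s_0 = plaintext = 0xB2D069
s_1 = Round(s_0, k_0) = 0x5B18B1
s_2 = Round(s_1, k_1) = 0x22CD53
s_3 = Round(s_2, k_2) = 0x7E3CBE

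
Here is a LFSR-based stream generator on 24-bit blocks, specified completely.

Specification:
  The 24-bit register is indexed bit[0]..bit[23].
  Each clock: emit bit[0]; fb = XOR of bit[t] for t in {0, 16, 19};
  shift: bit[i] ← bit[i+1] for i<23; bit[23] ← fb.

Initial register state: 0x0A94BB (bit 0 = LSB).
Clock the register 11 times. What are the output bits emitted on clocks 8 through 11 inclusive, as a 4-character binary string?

1001

reg_0 = 0x0A94BB
clock 1: out=1, reg = 0x054A5D
clock 2: out=1, reg = 0x02A52E
clock 3: out=0, reg = 0x015297
clock 4: out=1, reg = 0x00A94B
clock 5: out=1, reg = 0x8054A5
clock 6: out=1, reg = 0xC02A52
clock 7: out=0, reg = 0x601529
clock 8: out=1, reg = 0xB00A94
clock 9: out=0, reg = 0x58054A
clock 10: out=0, reg = 0xAC02A5
clock 11: out=1, reg = 0x560152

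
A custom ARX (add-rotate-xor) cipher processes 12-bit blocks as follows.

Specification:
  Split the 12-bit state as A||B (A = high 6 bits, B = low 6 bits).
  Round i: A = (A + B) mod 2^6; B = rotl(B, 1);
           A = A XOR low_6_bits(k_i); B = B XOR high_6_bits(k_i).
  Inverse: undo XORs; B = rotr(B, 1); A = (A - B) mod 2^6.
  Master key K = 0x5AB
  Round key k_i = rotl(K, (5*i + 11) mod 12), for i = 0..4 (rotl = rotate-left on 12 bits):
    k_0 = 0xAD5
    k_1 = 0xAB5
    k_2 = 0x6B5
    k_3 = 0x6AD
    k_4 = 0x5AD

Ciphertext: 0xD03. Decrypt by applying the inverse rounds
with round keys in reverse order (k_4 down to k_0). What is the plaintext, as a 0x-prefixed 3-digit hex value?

s_0 = ciphertext = 0xD03
s_1 = InvRound(s_0, k_4) = 0xBEA
s_2 = InvRound(s_1, k_3) = 0xA98
s_3 = InvRound(s_2, k_2) = 0x781
s_4 = InvRound(s_3, k_1) = 0xDB5
s_5 = InvRound(s_4, k_0) = 0x50F

0x50F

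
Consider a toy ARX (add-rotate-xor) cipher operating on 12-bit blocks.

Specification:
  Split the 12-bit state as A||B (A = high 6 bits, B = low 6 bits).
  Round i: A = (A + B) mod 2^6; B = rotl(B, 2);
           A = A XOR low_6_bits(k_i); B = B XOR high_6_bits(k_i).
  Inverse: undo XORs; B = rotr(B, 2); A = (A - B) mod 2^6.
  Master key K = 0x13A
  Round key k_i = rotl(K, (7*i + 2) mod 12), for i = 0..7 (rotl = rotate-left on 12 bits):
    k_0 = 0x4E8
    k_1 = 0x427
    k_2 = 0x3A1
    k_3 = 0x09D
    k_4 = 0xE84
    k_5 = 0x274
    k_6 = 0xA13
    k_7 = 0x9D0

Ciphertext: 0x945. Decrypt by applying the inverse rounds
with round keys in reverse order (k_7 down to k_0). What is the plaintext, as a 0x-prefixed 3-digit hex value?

s_0 = ciphertext = 0x945
s_1 = InvRound(s_0, k_7) = 0x368
s_2 = InvRound(s_1, k_6) = 0x780
s_3 = InvRound(s_2, k_5) = 0x612
s_4 = InvRound(s_3, k_4) = 0x48A
s_5 = InvRound(s_4, k_3) = 0x342
s_6 = InvRound(s_5, k_2) = 0xA43
s_7 = InvRound(s_6, k_1) = 0x6B4
s_8 = InvRound(s_7, k_0) = 0xE79

0xE79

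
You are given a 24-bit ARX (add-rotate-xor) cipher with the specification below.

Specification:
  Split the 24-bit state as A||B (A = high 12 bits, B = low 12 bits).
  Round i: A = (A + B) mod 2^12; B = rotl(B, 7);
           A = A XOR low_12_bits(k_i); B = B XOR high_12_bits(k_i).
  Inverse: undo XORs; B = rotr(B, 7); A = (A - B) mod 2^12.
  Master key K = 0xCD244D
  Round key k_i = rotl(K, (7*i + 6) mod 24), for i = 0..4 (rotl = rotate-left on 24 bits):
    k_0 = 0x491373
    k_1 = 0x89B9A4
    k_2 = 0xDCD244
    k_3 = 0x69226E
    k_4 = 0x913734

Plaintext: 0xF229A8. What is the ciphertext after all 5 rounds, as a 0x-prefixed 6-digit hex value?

0xE42DC3

s_0 = plaintext = 0xF229A8
s_1 = Round(s_0, k_0) = 0xBB90DC
s_2 = Round(s_1, k_1) = 0x53169D
s_3 = Round(s_2, k_2) = 0x98A379
s_4 = Round(s_3, k_3) = 0xF6DA09
s_5 = Round(s_4, k_4) = 0xE42DC3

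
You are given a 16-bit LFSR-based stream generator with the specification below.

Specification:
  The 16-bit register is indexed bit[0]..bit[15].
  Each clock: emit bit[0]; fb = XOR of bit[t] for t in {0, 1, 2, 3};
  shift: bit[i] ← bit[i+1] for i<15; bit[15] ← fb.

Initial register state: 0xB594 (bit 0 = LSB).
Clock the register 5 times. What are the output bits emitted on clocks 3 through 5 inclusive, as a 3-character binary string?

101

reg_0 = 0xB594
clock 1: out=0, reg = 0xDACA
clock 2: out=0, reg = 0x6D65
clock 3: out=1, reg = 0x36B2
clock 4: out=0, reg = 0x9B59
clock 5: out=1, reg = 0x4DAC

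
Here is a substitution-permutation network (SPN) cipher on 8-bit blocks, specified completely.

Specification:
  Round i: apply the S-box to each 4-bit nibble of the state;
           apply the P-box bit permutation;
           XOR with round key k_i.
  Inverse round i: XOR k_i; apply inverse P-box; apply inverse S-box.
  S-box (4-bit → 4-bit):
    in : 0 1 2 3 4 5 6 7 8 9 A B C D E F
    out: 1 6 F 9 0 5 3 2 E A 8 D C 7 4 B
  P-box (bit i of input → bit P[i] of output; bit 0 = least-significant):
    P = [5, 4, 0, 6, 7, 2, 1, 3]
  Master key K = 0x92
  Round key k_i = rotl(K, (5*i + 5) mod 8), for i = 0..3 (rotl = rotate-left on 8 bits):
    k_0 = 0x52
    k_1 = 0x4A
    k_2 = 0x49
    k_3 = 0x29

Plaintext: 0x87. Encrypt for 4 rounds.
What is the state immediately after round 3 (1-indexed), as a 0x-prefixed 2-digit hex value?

0xA8

s_0 = plaintext = 0x87
s_1 = Round(s_0, k_0) = 0x4C
s_2 = Round(s_1, k_1) = 0x0B
s_3 = Round(s_2, k_2) = 0xA8
s_4 = Round(s_3, k_3) = 0x70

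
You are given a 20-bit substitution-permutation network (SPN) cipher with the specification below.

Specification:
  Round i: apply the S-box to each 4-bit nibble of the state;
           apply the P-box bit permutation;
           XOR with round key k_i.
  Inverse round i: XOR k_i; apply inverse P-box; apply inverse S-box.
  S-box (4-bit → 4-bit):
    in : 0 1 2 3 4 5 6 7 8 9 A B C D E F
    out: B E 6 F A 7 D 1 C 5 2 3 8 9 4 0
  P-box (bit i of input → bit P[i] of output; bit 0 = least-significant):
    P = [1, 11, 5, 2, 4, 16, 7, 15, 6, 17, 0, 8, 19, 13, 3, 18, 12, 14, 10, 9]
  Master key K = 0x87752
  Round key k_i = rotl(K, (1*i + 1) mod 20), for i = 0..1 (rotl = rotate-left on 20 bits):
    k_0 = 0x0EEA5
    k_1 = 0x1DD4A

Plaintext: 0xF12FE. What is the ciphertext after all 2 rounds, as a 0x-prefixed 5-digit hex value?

0x54BCF

s_0 = plaintext = 0xF12FE
s_1 = Round(s_0, k_0) = 0x6CE8C
s_2 = Round(s_1, k_1) = 0x54BCF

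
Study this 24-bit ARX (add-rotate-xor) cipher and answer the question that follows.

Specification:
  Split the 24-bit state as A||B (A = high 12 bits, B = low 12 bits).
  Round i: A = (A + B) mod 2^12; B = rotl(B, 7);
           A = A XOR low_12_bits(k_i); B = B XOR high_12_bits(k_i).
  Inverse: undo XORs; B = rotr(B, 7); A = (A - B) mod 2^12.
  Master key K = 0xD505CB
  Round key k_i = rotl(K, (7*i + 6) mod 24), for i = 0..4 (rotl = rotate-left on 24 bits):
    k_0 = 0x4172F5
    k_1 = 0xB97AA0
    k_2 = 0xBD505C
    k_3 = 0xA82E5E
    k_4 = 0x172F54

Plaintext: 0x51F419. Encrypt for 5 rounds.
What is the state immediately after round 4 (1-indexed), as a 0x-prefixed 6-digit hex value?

s_0 = plaintext = 0x51F419
s_1 = Round(s_0, k_0) = 0xBCD8B7
s_2 = Round(s_1, k_1) = 0xE24052
s_3 = Round(s_2, k_2) = 0xE2A2D7
s_4 = Round(s_3, k_3) = 0xF5F114
s_5 = Round(s_4, k_4) = 0xF27B7A

0xF5F114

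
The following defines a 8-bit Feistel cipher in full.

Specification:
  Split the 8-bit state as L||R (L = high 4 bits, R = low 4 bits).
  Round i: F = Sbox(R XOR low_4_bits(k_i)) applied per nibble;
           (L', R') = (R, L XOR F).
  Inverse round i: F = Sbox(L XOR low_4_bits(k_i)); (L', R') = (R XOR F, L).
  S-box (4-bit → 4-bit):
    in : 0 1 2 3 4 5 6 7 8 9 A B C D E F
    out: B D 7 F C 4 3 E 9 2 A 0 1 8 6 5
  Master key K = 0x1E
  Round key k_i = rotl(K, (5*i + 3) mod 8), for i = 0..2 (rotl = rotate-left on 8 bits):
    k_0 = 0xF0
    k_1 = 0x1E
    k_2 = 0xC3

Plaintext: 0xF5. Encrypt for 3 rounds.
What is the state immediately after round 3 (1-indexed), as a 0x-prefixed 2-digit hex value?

0x1C

s_0 = plaintext = 0xF5
s_1 = Round(s_0, k_0) = 0x5B
s_2 = Round(s_1, k_1) = 0xB1
s_3 = Round(s_2, k_2) = 0x1C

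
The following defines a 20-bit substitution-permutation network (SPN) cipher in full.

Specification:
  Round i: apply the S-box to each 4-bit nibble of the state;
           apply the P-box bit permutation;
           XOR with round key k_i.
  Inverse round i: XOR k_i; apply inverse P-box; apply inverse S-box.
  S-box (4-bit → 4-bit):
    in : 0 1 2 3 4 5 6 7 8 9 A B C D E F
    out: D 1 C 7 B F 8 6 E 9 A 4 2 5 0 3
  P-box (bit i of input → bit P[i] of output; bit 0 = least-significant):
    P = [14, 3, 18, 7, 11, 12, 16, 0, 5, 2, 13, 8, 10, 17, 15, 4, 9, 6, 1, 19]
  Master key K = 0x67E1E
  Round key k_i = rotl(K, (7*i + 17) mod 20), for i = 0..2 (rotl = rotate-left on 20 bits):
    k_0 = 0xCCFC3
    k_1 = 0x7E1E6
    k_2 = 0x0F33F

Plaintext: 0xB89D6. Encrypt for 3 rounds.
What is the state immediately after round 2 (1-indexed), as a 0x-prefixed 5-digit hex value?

s_0 = plaintext = 0xB89D6
s_1 = Round(s_0, k_0) = 0xF4671
s_2 = Round(s_1, k_1) = 0x4B6B6
s_3 = Round(s_2, k_2) = 0x970FF

0x4B6B6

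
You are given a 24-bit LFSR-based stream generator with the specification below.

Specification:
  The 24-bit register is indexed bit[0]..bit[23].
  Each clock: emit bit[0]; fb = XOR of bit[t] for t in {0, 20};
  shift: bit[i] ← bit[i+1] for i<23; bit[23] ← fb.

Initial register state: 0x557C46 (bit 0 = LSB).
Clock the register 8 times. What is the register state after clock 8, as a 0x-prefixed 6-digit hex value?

0x73557C

reg_0 = 0x557C46
clock 1: out=0, reg = 0xAABE23
clock 2: out=1, reg = 0xD55F11
clock 3: out=1, reg = 0x6AAF88
clock 4: out=0, reg = 0x3557C4
clock 5: out=0, reg = 0x9AABE2
clock 6: out=0, reg = 0xCD55F1
clock 7: out=1, reg = 0xE6AAF8
clock 8: out=0, reg = 0x73557C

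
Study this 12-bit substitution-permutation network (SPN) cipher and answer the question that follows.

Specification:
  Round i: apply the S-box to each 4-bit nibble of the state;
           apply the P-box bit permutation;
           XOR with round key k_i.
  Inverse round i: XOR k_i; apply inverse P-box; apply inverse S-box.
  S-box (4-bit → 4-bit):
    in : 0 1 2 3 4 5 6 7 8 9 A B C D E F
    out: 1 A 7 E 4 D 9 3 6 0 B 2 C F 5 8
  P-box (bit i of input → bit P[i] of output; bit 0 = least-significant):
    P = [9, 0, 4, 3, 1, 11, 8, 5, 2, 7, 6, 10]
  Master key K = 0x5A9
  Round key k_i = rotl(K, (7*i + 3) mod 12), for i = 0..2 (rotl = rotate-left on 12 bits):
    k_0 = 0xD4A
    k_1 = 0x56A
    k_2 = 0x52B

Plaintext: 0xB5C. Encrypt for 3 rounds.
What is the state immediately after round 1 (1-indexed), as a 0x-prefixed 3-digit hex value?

0xCF0

s_0 = plaintext = 0xB5C
s_1 = Round(s_0, k_0) = 0xCF0
s_2 = Round(s_1, k_1) = 0x30A
s_3 = Round(s_2, k_2) = 0x3E0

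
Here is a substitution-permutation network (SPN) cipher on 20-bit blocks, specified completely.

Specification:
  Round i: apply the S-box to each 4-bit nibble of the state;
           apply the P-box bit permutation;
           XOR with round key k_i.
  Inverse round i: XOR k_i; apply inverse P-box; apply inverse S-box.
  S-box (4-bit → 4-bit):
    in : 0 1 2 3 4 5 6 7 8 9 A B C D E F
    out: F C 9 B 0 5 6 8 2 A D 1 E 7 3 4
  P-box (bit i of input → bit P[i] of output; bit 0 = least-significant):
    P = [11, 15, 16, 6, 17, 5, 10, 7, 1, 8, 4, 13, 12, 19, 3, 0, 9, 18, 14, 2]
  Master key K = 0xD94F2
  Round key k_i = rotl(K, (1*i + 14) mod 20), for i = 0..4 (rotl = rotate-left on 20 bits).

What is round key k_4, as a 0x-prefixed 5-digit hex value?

0xB653C

K = 0xD94F2
k_0 = rotl(K, (1*0+14) mod 20) = rotl(K, 14) = 0xCB653
k_1 = rotl(K, (1*1+14) mod 20) = rotl(K, 15) = 0x96CA7
k_2 = rotl(K, (1*2+14) mod 20) = rotl(K, 16) = 0x2D94F
k_3 = rotl(K, (1*3+14) mod 20) = rotl(K, 17) = 0x5B29E
k_4 = rotl(K, (1*4+14) mod 20) = rotl(K, 18) = 0xB653C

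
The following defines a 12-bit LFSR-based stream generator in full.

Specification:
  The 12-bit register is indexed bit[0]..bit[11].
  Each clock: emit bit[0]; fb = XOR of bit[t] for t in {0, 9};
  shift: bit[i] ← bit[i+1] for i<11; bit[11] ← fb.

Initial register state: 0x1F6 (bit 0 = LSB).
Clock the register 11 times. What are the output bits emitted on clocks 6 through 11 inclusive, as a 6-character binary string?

111100

reg_0 = 0x1F6
clock 1: out=0, reg = 0x0FB
clock 2: out=1, reg = 0x87D
clock 3: out=1, reg = 0xC3E
clock 4: out=0, reg = 0x61F
clock 5: out=1, reg = 0x30F
clock 6: out=1, reg = 0x187
clock 7: out=1, reg = 0x8C3
clock 8: out=1, reg = 0xC61
clock 9: out=1, reg = 0xE30
clock 10: out=0, reg = 0xF18
clock 11: out=0, reg = 0xF8C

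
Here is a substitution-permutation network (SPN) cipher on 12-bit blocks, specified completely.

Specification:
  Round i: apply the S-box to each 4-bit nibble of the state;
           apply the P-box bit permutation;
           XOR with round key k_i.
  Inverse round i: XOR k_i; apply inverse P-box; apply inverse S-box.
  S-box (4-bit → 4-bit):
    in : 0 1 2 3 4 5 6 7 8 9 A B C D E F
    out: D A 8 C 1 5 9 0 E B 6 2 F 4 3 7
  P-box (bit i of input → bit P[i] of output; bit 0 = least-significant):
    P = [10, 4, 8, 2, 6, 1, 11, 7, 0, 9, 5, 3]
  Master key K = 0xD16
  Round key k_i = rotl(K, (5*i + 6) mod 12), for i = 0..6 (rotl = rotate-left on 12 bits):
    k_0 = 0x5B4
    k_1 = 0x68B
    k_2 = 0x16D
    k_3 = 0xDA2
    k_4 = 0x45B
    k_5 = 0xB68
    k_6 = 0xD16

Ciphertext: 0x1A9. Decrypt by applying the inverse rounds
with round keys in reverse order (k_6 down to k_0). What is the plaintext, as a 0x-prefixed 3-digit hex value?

0x429

s_0 = ciphertext = 0x1A9
s_1 = InvRound(s_0, k_6) = 0x089
s_2 = InvRound(s_1, k_5) = 0xF0D
s_3 = InvRound(s_2, k_4) = 0xBF8
s_4 = InvRound(s_3, k_3) = 0x1EE
s_5 = InvRound(s_4, k_2) = 0x417
s_6 = InvRound(s_5, k_1) = 0x121
s_7 = InvRound(s_6, k_0) = 0x429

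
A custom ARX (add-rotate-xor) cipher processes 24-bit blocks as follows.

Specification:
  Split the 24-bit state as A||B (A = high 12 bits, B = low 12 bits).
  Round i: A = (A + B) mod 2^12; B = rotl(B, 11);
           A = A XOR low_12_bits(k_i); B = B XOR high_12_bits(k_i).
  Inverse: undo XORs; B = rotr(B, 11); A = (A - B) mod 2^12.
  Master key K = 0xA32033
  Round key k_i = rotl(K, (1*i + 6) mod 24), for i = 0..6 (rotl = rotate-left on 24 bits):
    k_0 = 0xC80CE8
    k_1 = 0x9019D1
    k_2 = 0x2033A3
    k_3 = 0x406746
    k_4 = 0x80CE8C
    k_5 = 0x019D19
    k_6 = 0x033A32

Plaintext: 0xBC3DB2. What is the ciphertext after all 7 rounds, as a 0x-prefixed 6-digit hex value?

0x32B33D

s_0 = plaintext = 0xBC3DB2
s_1 = Round(s_0, k_0) = 0x59DA59
s_2 = Round(s_1, k_1) = 0x62742D
s_3 = Round(s_2, k_2) = 0x9F7815
s_4 = Round(s_3, k_3) = 0x54A80C
s_5 = Round(s_4, k_4) = 0x3DAC0A
s_6 = Round(s_5, k_5) = 0x2FD61C
s_7 = Round(s_6, k_6) = 0x32B33D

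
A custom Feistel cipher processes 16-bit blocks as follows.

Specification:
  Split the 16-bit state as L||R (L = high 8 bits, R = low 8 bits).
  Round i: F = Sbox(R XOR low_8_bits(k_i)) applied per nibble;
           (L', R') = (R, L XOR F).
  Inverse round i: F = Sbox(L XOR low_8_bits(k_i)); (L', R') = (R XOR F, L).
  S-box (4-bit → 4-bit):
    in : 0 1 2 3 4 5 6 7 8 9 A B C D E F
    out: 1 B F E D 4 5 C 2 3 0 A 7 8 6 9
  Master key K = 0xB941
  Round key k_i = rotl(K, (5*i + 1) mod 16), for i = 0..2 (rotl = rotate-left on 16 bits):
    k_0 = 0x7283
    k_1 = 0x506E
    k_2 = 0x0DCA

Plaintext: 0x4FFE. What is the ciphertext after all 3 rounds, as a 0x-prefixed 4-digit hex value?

s_0 = plaintext = 0x4FFE
s_1 = Round(s_0, k_0) = 0xFE87
s_2 = Round(s_1, k_1) = 0x879D
s_3 = Round(s_2, k_2) = 0x9DCB

0x9DCB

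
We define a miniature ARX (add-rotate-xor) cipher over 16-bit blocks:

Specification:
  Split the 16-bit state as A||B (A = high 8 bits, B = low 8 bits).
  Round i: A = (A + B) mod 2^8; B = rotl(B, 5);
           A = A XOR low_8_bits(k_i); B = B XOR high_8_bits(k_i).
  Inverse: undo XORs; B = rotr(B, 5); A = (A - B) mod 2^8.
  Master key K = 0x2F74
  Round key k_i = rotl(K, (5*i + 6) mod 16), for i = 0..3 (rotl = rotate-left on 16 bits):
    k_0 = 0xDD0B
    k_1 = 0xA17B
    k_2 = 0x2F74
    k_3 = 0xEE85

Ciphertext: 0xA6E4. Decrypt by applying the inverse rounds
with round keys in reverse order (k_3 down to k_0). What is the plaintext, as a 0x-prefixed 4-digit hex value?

s_0 = ciphertext = 0xA6E4
s_1 = InvRound(s_0, k_3) = 0xD350
s_2 = InvRound(s_1, k_2) = 0xACFB
s_3 = InvRound(s_2, k_1) = 0x05D2
s_4 = InvRound(s_3, k_0) = 0x9678

0x9678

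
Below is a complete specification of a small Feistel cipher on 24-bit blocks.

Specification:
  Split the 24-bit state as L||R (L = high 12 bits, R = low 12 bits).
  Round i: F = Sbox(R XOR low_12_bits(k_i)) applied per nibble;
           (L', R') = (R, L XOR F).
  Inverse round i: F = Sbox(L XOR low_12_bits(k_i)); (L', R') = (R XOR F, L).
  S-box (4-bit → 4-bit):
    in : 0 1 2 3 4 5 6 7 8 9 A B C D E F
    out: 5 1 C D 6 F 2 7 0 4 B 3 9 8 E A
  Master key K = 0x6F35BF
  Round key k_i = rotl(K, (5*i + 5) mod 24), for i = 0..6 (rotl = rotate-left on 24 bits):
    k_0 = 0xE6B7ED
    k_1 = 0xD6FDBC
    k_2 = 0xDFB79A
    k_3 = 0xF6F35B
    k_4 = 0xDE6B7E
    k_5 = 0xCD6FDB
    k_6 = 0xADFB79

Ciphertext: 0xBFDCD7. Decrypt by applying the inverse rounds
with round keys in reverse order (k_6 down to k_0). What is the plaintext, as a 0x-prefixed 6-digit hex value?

s_0 = ciphertext = 0xBFDCD7
s_1 = InvRound(s_0, k_6) = 0x9D1BFD
s_2 = InvRound(s_1, k_5) = 0x9A69D1
s_3 = InvRound(s_2, k_4) = 0x5519A6
s_4 = InvRound(s_3, k_3) = 0xBFD551
s_5 = InvRound(s_4, k_2) = 0xC76BFD
s_6 = InvRound(s_5, k_1) = 0xA66C76
s_7 = InvRound(s_6, k_0) = 0x475A66

0x475A66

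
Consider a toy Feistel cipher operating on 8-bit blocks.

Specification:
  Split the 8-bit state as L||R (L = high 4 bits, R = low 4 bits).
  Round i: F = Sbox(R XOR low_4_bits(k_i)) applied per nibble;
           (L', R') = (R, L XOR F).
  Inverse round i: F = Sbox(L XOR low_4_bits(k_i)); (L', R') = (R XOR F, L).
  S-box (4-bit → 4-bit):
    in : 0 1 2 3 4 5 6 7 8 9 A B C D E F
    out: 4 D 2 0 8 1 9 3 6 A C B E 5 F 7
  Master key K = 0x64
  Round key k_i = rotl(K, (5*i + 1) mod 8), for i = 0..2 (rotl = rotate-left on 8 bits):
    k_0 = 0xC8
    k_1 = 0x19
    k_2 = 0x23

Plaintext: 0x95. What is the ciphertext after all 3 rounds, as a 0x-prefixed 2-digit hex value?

0x4F

s_0 = plaintext = 0x95
s_1 = Round(s_0, k_0) = 0x5C
s_2 = Round(s_1, k_1) = 0xC4
s_3 = Round(s_2, k_2) = 0x4F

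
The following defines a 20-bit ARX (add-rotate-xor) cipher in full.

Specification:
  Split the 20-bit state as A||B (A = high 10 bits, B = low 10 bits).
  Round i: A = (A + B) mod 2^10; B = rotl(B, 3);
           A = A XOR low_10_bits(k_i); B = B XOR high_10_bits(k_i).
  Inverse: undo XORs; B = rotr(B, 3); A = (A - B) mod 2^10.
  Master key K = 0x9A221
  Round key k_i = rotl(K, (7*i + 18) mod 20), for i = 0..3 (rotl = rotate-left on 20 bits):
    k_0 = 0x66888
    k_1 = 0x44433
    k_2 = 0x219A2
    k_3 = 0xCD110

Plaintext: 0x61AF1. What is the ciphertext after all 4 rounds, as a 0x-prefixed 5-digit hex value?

0x9345F

s_0 = plaintext = 0x61AF1
s_1 = Round(s_0, k_0) = 0x3FE17
s_2 = Round(s_1, k_1) = 0xC95AD
s_3 = Round(s_2, k_2) = 0x5C1ED
s_4 = Round(s_3, k_3) = 0x9345F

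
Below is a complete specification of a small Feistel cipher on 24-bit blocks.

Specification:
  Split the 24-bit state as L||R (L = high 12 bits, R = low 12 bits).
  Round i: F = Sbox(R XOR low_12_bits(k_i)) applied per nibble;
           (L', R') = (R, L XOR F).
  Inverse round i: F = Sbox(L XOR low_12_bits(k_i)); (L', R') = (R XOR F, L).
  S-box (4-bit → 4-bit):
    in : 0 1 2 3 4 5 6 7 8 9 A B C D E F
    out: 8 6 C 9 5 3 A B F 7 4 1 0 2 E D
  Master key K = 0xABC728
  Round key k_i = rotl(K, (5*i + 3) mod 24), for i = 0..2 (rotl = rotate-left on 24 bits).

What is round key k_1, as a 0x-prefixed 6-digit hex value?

0xC728AB

K = 0xABC728
k_0 = rotl(K, (5*0+3) mod 24) = rotl(K, 3) = 0x5E3945
k_1 = rotl(K, (5*1+3) mod 24) = rotl(K, 8) = 0xC728AB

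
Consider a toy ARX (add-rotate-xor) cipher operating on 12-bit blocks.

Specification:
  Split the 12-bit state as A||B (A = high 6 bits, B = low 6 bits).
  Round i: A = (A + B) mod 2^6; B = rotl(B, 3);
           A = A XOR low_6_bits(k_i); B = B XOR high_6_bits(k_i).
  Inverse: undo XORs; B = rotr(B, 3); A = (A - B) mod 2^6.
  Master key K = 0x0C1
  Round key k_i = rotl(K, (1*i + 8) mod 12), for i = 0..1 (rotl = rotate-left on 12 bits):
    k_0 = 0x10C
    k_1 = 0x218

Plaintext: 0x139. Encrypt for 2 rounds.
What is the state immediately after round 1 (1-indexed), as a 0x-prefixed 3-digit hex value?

s_0 = plaintext = 0x139
s_1 = Round(s_0, k_0) = 0xC4B
s_2 = Round(s_1, k_1) = 0x911

0xC4B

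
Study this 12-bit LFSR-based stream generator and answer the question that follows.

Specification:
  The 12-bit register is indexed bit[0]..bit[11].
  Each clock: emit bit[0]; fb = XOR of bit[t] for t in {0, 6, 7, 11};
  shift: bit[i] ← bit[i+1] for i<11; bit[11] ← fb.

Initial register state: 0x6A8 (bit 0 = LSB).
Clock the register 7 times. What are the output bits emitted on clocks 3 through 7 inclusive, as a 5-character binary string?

01010

reg_0 = 0x6A8
clock 1: out=0, reg = 0xB54
clock 2: out=0, reg = 0x5AA
clock 3: out=0, reg = 0xAD5
clock 4: out=1, reg = 0x56A
clock 5: out=0, reg = 0xAB5
clock 6: out=1, reg = 0xD5A
clock 7: out=0, reg = 0x6AD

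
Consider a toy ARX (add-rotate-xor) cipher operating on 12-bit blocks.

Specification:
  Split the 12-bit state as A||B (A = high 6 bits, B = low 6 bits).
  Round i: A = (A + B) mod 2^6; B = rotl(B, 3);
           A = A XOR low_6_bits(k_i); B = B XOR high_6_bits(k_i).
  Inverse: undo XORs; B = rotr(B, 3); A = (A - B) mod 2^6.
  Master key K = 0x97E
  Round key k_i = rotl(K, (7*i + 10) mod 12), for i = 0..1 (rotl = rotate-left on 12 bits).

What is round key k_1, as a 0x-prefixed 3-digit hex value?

0xFD2

K = 0x97E
k_0 = rotl(K, (7*0+10) mod 12) = rotl(K, 10) = 0xA5F
k_1 = rotl(K, (7*1+10) mod 12) = rotl(K, 5) = 0xFD2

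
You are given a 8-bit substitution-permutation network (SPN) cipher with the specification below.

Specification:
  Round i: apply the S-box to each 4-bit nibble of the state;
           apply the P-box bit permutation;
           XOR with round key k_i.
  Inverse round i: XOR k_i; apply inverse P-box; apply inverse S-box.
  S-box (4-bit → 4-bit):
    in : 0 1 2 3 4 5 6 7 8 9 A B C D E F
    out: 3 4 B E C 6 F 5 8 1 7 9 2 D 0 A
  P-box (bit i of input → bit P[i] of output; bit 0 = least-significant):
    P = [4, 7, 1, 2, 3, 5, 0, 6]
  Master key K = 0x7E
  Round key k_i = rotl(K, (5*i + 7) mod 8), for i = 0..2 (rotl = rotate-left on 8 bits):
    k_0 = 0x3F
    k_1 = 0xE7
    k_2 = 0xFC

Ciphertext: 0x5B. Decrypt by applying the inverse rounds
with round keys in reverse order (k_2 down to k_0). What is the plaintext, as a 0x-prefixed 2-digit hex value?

0x62

s_0 = ciphertext = 0x5B
s_1 = InvRound(s_0, k_2) = 0x53
s_2 = InvRound(s_1, k_1) = 0xC2
s_3 = InvRound(s_2, k_0) = 0x62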